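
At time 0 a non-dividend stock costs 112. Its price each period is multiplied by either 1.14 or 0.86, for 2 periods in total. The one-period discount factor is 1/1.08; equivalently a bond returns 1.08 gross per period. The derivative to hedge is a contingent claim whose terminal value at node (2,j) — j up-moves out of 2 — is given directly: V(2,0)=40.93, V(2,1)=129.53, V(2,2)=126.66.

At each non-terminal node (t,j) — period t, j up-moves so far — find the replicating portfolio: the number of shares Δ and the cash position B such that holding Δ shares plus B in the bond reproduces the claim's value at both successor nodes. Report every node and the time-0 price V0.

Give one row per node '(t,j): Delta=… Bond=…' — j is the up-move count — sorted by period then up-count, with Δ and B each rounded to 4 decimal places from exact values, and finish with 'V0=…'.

The replicating-portfolio and risk-neutral prices coincide; use p* = (1.08−0.86)/(1.14−0.86) = 0.7857 for the latter.
Payoff layer (t=2): V(2,0)=40.9300, V(2,1)=129.5300, V(2,2)=126.6600
(1,0): S=96.3200. Δ = (V_up−V_dn)/(S_up−S_dn) = (129.5300−40.9300)/(109.8048−82.8352) = 3.2852. V = [p*·129.5300 + (1−p*)·40.9300]/1.08 = 102.3558. B = V − Δ·S = -214.0728.
(1,1): S=127.6800. Δ = (V_up−V_dn)/(S_up−S_dn) = (126.6600−129.5300)/(145.5552−109.8048) = -0.0803. V = [p*·126.6600 + (1−p*)·129.5300]/1.08 = 117.8472. B = V − Δ·S = 128.0972.
(0,0): S=112.0000. Δ = (V_up−V_dn)/(S_up−S_dn) = (117.8472−102.3558)/(127.6800−96.3200) = 0.4940. V = [p*·117.8472 + (1−p*)·102.3558]/1.08 = 106.0441. B = V − Δ·S = 50.7177.
Each (Δ,B) replicates both successor values, so the strategy is self-financing and V0 is arbitrage-free.

(0,0): Delta=0.4940 Bond=50.7177
(1,0): Delta=3.2852 Bond=-214.0728
(1,1): Delta=-0.0803 Bond=128.0972
V0=106.0441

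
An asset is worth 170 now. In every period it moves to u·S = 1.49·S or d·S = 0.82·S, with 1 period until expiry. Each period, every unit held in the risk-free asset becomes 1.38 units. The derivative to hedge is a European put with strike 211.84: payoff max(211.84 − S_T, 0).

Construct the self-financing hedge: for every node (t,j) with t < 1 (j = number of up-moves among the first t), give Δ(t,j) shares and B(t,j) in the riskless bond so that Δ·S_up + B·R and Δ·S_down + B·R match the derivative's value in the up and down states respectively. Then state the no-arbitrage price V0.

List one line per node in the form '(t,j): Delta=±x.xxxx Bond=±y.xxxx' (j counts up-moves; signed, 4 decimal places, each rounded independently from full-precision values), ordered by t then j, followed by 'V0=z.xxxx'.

The replicating-portfolio and risk-neutral prices coincide; use p* = (1.38−0.82)/(1.49−0.82) = 0.8358 for the latter.
Terminal values V(1,·): V(1,0)=72.4400, V(1,1)=0.0000
Node (0,0) S=170.0000: V=(p*·0.0000+(1−p*)·72.4400)/1.38=8.6182; Δ=(0.0000−72.4400)/(253.3000−139.4000)=-0.6360; B=V−Δ·S=116.7376
Self-financing check: at every node Δ·S+B equals the discounted successor values.

(0,0): Delta=-0.6360 Bond=116.7376
V0=8.6182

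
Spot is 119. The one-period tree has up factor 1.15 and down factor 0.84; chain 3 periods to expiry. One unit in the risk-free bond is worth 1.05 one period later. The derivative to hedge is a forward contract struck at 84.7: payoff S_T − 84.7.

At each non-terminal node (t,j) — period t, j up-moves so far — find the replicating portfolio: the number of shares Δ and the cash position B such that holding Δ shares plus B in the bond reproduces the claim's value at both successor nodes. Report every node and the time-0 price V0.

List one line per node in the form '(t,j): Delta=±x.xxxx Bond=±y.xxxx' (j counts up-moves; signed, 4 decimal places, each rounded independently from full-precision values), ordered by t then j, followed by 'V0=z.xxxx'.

No-arbitrage ⇒ martingale measure with p* = (R−d)/(u−d) = 0.6774.
Terminal values V(3,·): V(3,0)=-14.1682, V(3,1)=11.8614, V(3,2)=47.4971, V(3,3)=96.2841
(2,0): S=83.9664. Δ = (V_up−V_dn)/(S_up−S_dn) = (11.8614−-14.1682)/(96.5614−70.5318) = 1.0000. V = [p*·11.8614 + (1−p*)·-14.1682]/1.05 = 3.2997. B = V − Δ·S = -80.6667.
(2,1): S=114.9540. Δ = (V_up−V_dn)/(S_up−S_dn) = (47.4971−11.8614)/(132.1971−96.5614) = 1.0000. V = [p*·47.4971 + (1−p*)·11.8614]/1.05 = 34.2873. B = V − Δ·S = -80.6667.
(2,2): S=157.3775. Δ = (V_up−V_dn)/(S_up−S_dn) = (96.2841−47.4971)/(180.9841−132.1971) = 1.0000. V = [p*·96.2841 + (1−p*)·47.4971]/1.05 = 76.7108. B = V − Δ·S = -80.6667.
(1,0): S=99.9600. Δ = (V_up−V_dn)/(S_up−S_dn) = (34.2873−3.2997)/(114.9540−83.9664) = 1.0000. V = [p*·34.2873 + (1−p*)·3.2997]/1.05 = 23.1346. B = V − Δ·S = -76.8254.
(1,1): S=136.8500. Δ = (V_up−V_dn)/(S_up−S_dn) = (76.7108−34.2873)/(157.3775−114.9540) = 1.0000. V = [p*·76.7108 + (1−p*)·34.2873]/1.05 = 60.0246. B = V − Δ·S = -76.8254.
(0,0): S=119.0000. Δ = (V_up−V_dn)/(S_up−S_dn) = (60.0246−23.1346)/(136.8500−99.9600) = 1.0000. V = [p*·60.0246 + (1−p*)·23.1346]/1.05 = 45.8330. B = V − Δ·S = -73.1670.
The time-0 hedge costs 45.8330, which is the no-arbitrage price.

(0,0): Delta=1.0000 Bond=-73.1670
(1,0): Delta=1.0000 Bond=-76.8254
(1,1): Delta=1.0000 Bond=-76.8254
(2,0): Delta=1.0000 Bond=-80.6667
(2,1): Delta=1.0000 Bond=-80.6667
(2,2): Delta=1.0000 Bond=-80.6667
V0=45.8330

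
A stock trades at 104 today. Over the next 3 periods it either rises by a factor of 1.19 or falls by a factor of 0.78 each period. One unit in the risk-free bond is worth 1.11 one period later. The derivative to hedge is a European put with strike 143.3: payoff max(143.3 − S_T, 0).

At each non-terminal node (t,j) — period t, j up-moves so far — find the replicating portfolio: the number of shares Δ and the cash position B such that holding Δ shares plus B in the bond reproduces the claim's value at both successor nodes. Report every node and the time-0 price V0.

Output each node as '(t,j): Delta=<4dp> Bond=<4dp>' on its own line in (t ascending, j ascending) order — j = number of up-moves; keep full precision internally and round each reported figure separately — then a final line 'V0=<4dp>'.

(0,0): Delta=-0.6059 Bond=75.9818
(1,0): Delta=-1.0000 Bond=116.3055
(1,1): Delta=-0.5433 Bond=76.5905
(2,0): Delta=-1.0000 Bond=129.0991
(2,1): Delta=-1.0000 Bond=129.0991
(2,2): Delta=-0.4708 Bond=74.3285
V0=12.9635

Under the risk-neutral measure, an up-move has probability p* = (R−d)/(u−d) = 0.8049 and values discount at R = 1.11.
Terminal values V(3,·): V(3,0)=93.9466, V(3,1)=68.0044, V(3,2)=28.4260, V(3,3)=0.0000
Node (2,0) S=63.2736: V=(p*·68.0044+(1−p*)·93.9466)/1.11=65.8255; Δ=(68.0044−93.9466)/(75.2956−49.3534)=-1.0000; B=V−Δ·S=129.0991
Node (2,1) S=96.5328: V=(p*·28.4260+(1−p*)·68.0044)/1.11=32.5663; Δ=(28.4260−68.0044)/(114.8740−75.2956)=-1.0000; B=V−Δ·S=129.0991
Node (2,2) S=147.2744: V=(p*·0.0000+(1−p*)·28.4260)/1.11=4.9969; Δ=(0.0000−28.4260)/(175.2565−114.8740)=-0.4708; B=V−Δ·S=74.3285
Node (1,0) S=81.1200: V=(p*·32.5663+(1−p*)·65.8255)/1.11=35.1855; Δ=(32.5663−65.8255)/(96.5328−63.2736)=-1.0000; B=V−Δ·S=116.3055
Node (1,1) S=123.7600: V=(p*·4.9969+(1−p*)·32.5663)/1.11=9.3480; Δ=(4.9969−32.5663)/(147.2744−96.5328)=-0.5433; B=V−Δ·S=76.5905
Node (0,0) S=104.0000: V=(p*·9.3480+(1−p*)·35.1855)/1.11=12.9635; Δ=(9.3480−35.1855)/(123.7600−81.1200)=-0.6059; B=V−Δ·S=75.9818
Check: Δ(0,0)·S0 + B(0,0) = 12.9635 = V0.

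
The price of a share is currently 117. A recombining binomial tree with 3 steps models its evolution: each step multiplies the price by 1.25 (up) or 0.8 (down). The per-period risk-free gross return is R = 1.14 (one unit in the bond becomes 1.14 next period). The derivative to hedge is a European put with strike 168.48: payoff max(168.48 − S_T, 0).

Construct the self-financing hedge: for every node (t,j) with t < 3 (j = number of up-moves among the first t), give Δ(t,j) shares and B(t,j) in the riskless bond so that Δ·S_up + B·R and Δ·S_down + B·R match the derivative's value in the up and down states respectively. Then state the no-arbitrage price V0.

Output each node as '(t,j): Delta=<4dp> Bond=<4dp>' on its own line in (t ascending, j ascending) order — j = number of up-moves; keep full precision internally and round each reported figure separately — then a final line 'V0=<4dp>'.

No-arbitrage ⇒ martingale measure with p* = (R−d)/(u−d) = 0.7556.
Payoff layer (t=3): V(3,0)=108.5760, V(3,1)=74.8800, V(3,2)=22.2300, V(3,3)=0.0000
(2,0): S=74.8800. Δ = (V_up−V_dn)/(S_up−S_dn) = (74.8800−108.5760)/(93.6000−59.9040) = -1.0000. V = [p*·74.8800 + (1−p*)·108.5760]/1.14 = 72.9095. B = V − Δ·S = 147.7895.
(2,1): S=117.0000. Δ = (V_up−V_dn)/(S_up−S_dn) = (22.2300−74.8800)/(146.2500−93.6000) = -1.0000. V = [p*·22.2300 + (1−p*)·74.8800]/1.14 = 30.7895. B = V − Δ·S = 147.7895.
(2,2): S=182.8125. Δ = (V_up−V_dn)/(S_up−S_dn) = (0.0000−22.2300)/(228.5156−146.2500) = -0.2702. V = [p*·0.0000 + (1−p*)·22.2300]/1.14 = 4.7667. B = V − Δ·S = 54.1667.
(1,0): S=93.6000. Δ = (V_up−V_dn)/(S_up−S_dn) = (30.7895−72.9095)/(117.0000−74.8800) = -1.0000. V = [p*·30.7895 + (1−p*)·72.9095]/1.14 = 36.0399. B = V − Δ·S = 129.6399.
(1,1): S=146.2500. Δ = (V_up−V_dn)/(S_up−S_dn) = (4.7667−30.7895)/(182.8125−117.0000) = -0.3954. V = [p*·4.7667 + (1−p*)·30.7895]/1.14 = 9.7612. B = V − Δ·S = 67.5897.
(0,0): S=117.0000. Δ = (V_up−V_dn)/(S_up−S_dn) = (9.7612−36.0399)/(146.2500−93.6000) = -0.4991. V = [p*·9.7612 + (1−p*)·36.0399]/1.14 = 14.1973. B = V − Δ·S = 72.5943.
The time-0 hedge costs 14.1973, which is the no-arbitrage price.

(0,0): Delta=-0.4991 Bond=72.5943
(1,0): Delta=-1.0000 Bond=129.6399
(1,1): Delta=-0.3954 Bond=67.5897
(2,0): Delta=-1.0000 Bond=147.7895
(2,1): Delta=-1.0000 Bond=147.7895
(2,2): Delta=-0.2702 Bond=54.1667
V0=14.1973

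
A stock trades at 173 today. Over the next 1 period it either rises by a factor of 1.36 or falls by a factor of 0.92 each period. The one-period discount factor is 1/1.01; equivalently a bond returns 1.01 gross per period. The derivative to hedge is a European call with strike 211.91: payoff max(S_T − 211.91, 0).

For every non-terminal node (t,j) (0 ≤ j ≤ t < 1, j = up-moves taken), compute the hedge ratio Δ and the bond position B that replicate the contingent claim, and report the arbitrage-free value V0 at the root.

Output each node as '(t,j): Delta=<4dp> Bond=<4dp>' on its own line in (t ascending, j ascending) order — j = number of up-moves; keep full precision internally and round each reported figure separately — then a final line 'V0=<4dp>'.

Risk-neutral probability p* = (R−d)/(u−d) = (1.01−0.92)/(1.36−0.92) = 0.2045.
Payoff layer (t=1): V(1,0)=0.0000, V(1,1)=23.3700
(0,0): S=173.0000. Δ = (V_up−V_dn)/(S_up−S_dn) = (23.3700−0.0000)/(235.2800−159.1600) = 0.3070. V = [p*·23.3700 + (1−p*)·0.0000]/1.01 = 4.7329. B = V − Δ·S = -48.3807.
The time-0 hedge costs 4.7329, which is the no-arbitrage price.

(0,0): Delta=0.3070 Bond=-48.3807
V0=4.7329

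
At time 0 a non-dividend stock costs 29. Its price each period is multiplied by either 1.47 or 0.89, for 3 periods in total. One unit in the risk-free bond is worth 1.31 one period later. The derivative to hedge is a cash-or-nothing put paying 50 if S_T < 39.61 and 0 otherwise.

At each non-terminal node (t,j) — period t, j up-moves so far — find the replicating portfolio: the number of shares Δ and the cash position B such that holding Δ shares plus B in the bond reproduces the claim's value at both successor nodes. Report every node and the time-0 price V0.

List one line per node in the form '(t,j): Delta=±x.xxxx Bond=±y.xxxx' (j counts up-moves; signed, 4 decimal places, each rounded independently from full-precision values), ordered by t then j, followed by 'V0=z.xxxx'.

(0,0): Delta=-0.6921 Bond=24.2136
(1,0): Delta=-1.8463 Bond=61.5109
(1,1): Delta=-0.4258 Bond=20.3708
(2,0): Delta=0.0000 Bond=38.1679
(2,1): Delta=-2.2721 Bond=96.7360
(2,2): Delta=0.0000 Bond=0.0000
V0=4.1438

The replicating-portfolio and risk-neutral prices coincide; use p* = (1.31−0.89)/(1.47−0.89) = 0.7241 for the latter.
Payoff layer (t=3): V(3,0)=50.0000, V(3,1)=50.0000, V(3,2)=0.0000, V(3,3)=0.0000
  t=2,j=0: stock 22.9709 → up 33.7672 (V=50.0000), down 20.4441 (V=50.0000). Price 38.1679; hedge Δ=0.0000, bond B=38.1679.
  t=2,j=1: stock 37.9407 → up 55.7728 (V=0.0000), down 33.7672 (V=50.0000). Price 10.5291; hedge Δ=-2.2721, bond B=96.7360.
  t=2,j=2: stock 62.6661 → up 92.1192 (V=0.0000), down 55.7728 (V=0.0000). Price 0.0000; hedge Δ=0.0000, bond B=0.0000.
  t=1,j=0: stock 25.8100 → up 37.9407 (V=10.5291), down 22.9709 (V=38.1679). Price 13.8577; hedge Δ=-1.8463, bond B=61.5109.
  t=1,j=1: stock 42.6300 → up 62.6661 (V=0.0000), down 37.9407 (V=10.5291). Price 2.2172; hedge Δ=-0.4258, bond B=20.3708.
  t=0,j=0: stock 29.0000 → up 42.6300 (V=2.2172), down 25.8100 (V=13.8577). Price 4.1438; hedge Δ=-0.6921, bond B=24.2136.
Root portfolio cost Δ·29+B reproduces V0=4.1438.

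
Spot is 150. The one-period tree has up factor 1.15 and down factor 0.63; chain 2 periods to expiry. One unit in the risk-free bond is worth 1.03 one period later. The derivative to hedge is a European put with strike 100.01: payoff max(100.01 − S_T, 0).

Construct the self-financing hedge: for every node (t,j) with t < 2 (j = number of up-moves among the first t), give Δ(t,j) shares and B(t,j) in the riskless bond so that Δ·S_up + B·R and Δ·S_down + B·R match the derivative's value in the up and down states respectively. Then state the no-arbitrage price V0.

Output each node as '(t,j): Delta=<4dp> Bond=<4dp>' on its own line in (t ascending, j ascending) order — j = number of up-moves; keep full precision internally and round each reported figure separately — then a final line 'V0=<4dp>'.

The replicating-portfolio and risk-neutral prices coincide; use p* = (1.03−0.63)/(1.15−0.63) = 0.7692 for the latter.
Terminal values V(2,·): V(2,0)=40.4750, V(2,1)=0.0000, V(2,2)=0.0000
(1,0): S=94.5000. Δ = (V_up−V_dn)/(S_up−S_dn) = (0.0000−40.4750)/(108.6750−59.5350) = -0.8237. V = [p*·0.0000 + (1−p*)·40.4750]/1.03 = 9.0683. B = V − Δ·S = 86.9049.
(1,1): S=172.5000. Δ = (V_up−V_dn)/(S_up−S_dn) = (0.0000−0.0000)/(198.3750−108.6750) = 0.0000. V = [p*·0.0000 + (1−p*)·0.0000]/1.03 = 0.0000. B = V − Δ·S = 0.0000.
(0,0): S=150.0000. Δ = (V_up−V_dn)/(S_up−S_dn) = (0.0000−9.0683)/(172.5000−94.5000) = -0.1163. V = [p*·0.0000 + (1−p*)·9.0683]/1.03 = 2.0317. B = V − Δ·S = 19.4708.
The time-0 hedge costs 2.0317, which is the no-arbitrage price.

(0,0): Delta=-0.1163 Bond=19.4708
(1,0): Delta=-0.8237 Bond=86.9049
(1,1): Delta=0.0000 Bond=0.0000
V0=2.0317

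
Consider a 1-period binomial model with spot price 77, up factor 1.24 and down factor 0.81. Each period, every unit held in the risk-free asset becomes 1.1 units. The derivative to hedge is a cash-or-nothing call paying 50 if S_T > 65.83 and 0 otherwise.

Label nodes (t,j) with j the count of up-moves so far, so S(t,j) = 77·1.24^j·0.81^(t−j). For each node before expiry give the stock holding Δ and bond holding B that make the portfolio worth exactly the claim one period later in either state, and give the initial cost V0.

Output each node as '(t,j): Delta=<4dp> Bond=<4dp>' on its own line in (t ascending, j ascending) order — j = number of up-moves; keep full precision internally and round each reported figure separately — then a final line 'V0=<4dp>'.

(0,0): Delta=1.5101 Bond=-85.6237
V0=30.6554

No-arbitrage ⇒ martingale measure with p* = (R−d)/(u−d) = 0.6744.
Terminal payoffs: V(1,0)=0.0000, V(1,1)=50.0000
(0,0): S=77.0000. Δ = (V_up−V_dn)/(S_up−S_dn) = (50.0000−0.0000)/(95.4800−62.3700) = 1.5101. V = [p*·50.0000 + (1−p*)·0.0000]/1.1 = 30.6554. B = V − Δ·S = -85.6237.
Self-financing check: at every node Δ·S+B equals the discounted successor values.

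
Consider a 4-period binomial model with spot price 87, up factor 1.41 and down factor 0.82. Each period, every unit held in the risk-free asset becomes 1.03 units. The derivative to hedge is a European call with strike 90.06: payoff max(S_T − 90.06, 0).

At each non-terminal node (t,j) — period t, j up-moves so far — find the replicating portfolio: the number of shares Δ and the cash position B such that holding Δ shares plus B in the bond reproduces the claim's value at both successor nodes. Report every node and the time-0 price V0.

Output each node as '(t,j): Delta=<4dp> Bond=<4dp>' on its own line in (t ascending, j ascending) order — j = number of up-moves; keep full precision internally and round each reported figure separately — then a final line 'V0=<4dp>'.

(0,0): Delta=0.6881 Bond=-37.5486
(1,0): Delta=0.5068 Bond=-25.7440
(1,1): Delta=0.8789 Bond=-62.0742
(2,0): Delta=0.2627 Bond=-12.2361
(2,1): Delta=0.7637 Bond=-52.3567
(2,2): Delta=1.0000 Bond=-84.8902
(3,0): Delta=0.0000 Bond=0.0000
(3,1): Delta=0.5392 Bond=-35.4089
(3,2): Delta=1.0000 Bond=-87.4369
(3,3): Delta=1.0000 Bond=-87.4369
V0=22.3167

Since d<R<u, set p* = (R−d)/(u−d) = 0.3559; price each node as the discounted p*-expectation of its children.
Terminal values V(4,·): V(4,0)=0.0000, V(4,1)=0.0000, V(4,2)=26.2415, V(4,3)=109.9218, V(4,4)=253.8111
  t=3,j=0: stock 47.9690 → up 67.6363 (V=0.0000), down 39.3346 (V=0.0000). Price 0.0000; hedge Δ=0.0000, bond B=0.0000.
  t=3,j=1: stock 82.4833 → up 116.3015 (V=26.2415), down 67.6363 (V=0.0000). Price 9.0681; hedge Δ=0.5392, bond B=-35.4089.
  t=3,j=2: stock 141.8311 → up 199.9818 (V=109.9218), down 116.3015 (V=26.2415). Price 54.3942; hedge Δ=1.0000, bond B=-87.4369.
  t=3,j=3: stock 243.8802 → up 343.8711 (V=253.8111), down 199.9818 (V=109.9218). Price 156.4433; hedge Δ=1.0000, bond B=-87.4369.
  t=2,j=0: stock 58.4988 → up 82.4833 (V=9.0681), down 47.9690 (V=0.0000). Price 3.1336; hedge Δ=0.2627, bond B=-12.2361.
  t=2,j=1: stock 100.5894 → up 141.8311 (V=54.3942), down 82.4833 (V=9.0681). Price 24.4671; hedge Δ=0.7637, bond B=-52.3567.
  t=2,j=2: stock 172.9647 → up 243.8802 (V=156.4433), down 141.8311 (V=54.3942). Price 88.0745; hedge Δ=1.0000, bond B=-84.8902.
  t=1,j=0: stock 71.3400 → up 100.5894 (V=24.4671), down 58.4988 (V=3.1336). Price 10.4145; hedge Δ=0.5068, bond B=-25.7440.
  t=1,j=1: stock 122.6700 → up 172.9647 (V=88.0745), down 100.5894 (V=24.4671). Price 45.7350; hedge Δ=0.8789, bond B=-62.0742.
  t=0,j=0: stock 87.0000 → up 122.6700 (V=45.7350), down 71.3400 (V=10.4145). Price 22.3167; hedge Δ=0.6881, bond B=-37.5486.
Root portfolio cost Δ·87+B reproduces V0=22.3167.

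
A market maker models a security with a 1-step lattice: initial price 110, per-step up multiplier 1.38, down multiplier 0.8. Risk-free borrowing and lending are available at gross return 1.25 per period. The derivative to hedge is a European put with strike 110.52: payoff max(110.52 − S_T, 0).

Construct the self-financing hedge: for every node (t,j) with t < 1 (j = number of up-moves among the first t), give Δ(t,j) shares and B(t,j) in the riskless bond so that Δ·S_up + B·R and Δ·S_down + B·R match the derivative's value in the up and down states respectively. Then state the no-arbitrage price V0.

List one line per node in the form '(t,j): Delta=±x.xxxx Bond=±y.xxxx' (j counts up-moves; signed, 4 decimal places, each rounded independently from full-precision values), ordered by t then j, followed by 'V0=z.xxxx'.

The replicating-portfolio and risk-neutral prices coincide; use p* = (1.25−0.8)/(1.38−0.8) = 0.7759 for the latter.
At expiry t=1: V(1,0)=22.5200, V(1,1)=0.0000
(0,0): S=110.0000. Δ = (V_up−V_dn)/(S_up−S_dn) = (0.0000−22.5200)/(151.8000−88.0000) = -0.3530. V = [p*·0.0000 + (1−p*)·22.5200]/1.25 = 4.0381. B = V − Δ·S = 42.8657.
Each (Δ,B) replicates both successor values, so the strategy is self-financing and V0 is arbitrage-free.

(0,0): Delta=-0.3530 Bond=42.8657
V0=4.0381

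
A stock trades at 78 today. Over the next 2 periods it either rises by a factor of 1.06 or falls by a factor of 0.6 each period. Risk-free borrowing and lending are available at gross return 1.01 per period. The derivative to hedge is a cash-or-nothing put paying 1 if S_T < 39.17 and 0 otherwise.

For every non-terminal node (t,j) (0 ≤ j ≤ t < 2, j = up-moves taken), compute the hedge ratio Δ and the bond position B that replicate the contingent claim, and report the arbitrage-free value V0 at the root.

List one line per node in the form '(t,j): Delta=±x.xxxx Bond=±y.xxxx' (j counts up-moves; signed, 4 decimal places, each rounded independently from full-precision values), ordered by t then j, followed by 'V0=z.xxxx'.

Risk-neutral probability p* = (R−d)/(u−d) = (1.01−0.6)/(1.06−0.6) = 0.8913.
Terminal values V(2,·): V(2,0)=1.0000, V(2,1)=0.0000, V(2,2)=0.0000
Node (1,0) S=46.8000: V=(p*·0.0000+(1−p*)·1.0000)/1.01=0.1076; Δ=(0.0000−1.0000)/(49.6080−28.0800)=-0.0465; B=V−Δ·S=2.2815
Node (1,1) S=82.6800: V=(p*·0.0000+(1−p*)·0.0000)/1.01=0.0000; Δ=(0.0000−0.0000)/(87.6408−49.6080)=0.0000; B=V−Δ·S=0.0000
Node (0,0) S=78.0000: V=(p*·0.0000+(1−p*)·0.1076)/1.01=0.0116; Δ=(0.0000−0.1076)/(82.6800−46.8000)=-0.0030; B=V−Δ·S=0.2455
Self-financing check: at every node Δ·S+B equals the discounted successor values.

(0,0): Delta=-0.0030 Bond=0.2455
(1,0): Delta=-0.0465 Bond=2.2815
(1,1): Delta=0.0000 Bond=0.0000
V0=0.0116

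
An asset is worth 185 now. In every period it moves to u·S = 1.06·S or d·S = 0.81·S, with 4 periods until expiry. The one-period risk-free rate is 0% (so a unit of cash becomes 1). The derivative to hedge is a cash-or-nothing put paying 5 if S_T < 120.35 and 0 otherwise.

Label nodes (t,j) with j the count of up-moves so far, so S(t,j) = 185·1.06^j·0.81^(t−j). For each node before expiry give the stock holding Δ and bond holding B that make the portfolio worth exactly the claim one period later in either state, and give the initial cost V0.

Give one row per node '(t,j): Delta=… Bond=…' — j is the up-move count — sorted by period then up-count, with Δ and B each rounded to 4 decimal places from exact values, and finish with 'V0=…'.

Since d<R<u, set p* = (R−d)/(u−d) = 0.7600; price each node as the discounted p*-expectation of its children.
Terminal payoffs: V(4,0)=5.0000, V(4,1)=5.0000, V(4,2)=0.0000, V(4,3)=0.0000, V(4,4)=0.0000
(3,0): S=98.3166. Δ = (V_up−V_dn)/(S_up−S_dn) = (5.0000−5.0000)/(104.2156−79.6364) = 0.0000. V = [p*·5.0000 + (1−p*)·5.0000]/1 = 5.0000. B = V − Δ·S = 5.0000.
(3,1): S=128.6612. Δ = (V_up−V_dn)/(S_up−S_dn) = (0.0000−5.0000)/(136.3809−104.2156) = -0.1554. V = [p*·0.0000 + (1−p*)·5.0000]/1 = 1.2000. B = V − Δ·S = 21.2000.
(3,2): S=168.3715. Δ = (V_up−V_dn)/(S_up−S_dn) = (0.0000−0.0000)/(178.4737−136.3809) = 0.0000. V = [p*·0.0000 + (1−p*)·0.0000]/1 = 0.0000. B = V − Δ·S = 0.0000.
(3,3): S=220.3380. Δ = (V_up−V_dn)/(S_up−S_dn) = (0.0000−0.0000)/(233.5582−178.4737) = 0.0000. V = [p*·0.0000 + (1−p*)·0.0000]/1 = 0.0000. B = V − Δ·S = 0.0000.
(2,0): S=121.3785. Δ = (V_up−V_dn)/(S_up−S_dn) = (1.2000−5.0000)/(128.6612−98.3166) = -0.1252. V = [p*·1.2000 + (1−p*)·5.0000]/1 = 2.1120. B = V − Δ·S = 17.3120.
(2,1): S=158.8410. Δ = (V_up−V_dn)/(S_up−S_dn) = (0.0000−1.2000)/(168.3715−128.6612) = -0.0302. V = [p*·0.0000 + (1−p*)·1.2000]/1 = 0.2880. B = V − Δ·S = 5.0880.
(2,2): S=207.8660. Δ = (V_up−V_dn)/(S_up−S_dn) = (0.0000−0.0000)/(220.3380−168.3715) = 0.0000. V = [p*·0.0000 + (1−p*)·0.0000]/1 = 0.0000. B = V − Δ·S = 0.0000.
(1,0): S=149.8500. Δ = (V_up−V_dn)/(S_up−S_dn) = (0.2880−2.1120)/(158.8410−121.3785) = -0.0487. V = [p*·0.2880 + (1−p*)·2.1120]/1 = 0.7258. B = V − Δ·S = 8.0218.
(1,1): S=196.1000. Δ = (V_up−V_dn)/(S_up−S_dn) = (0.0000−0.2880)/(207.8660−158.8410) = -0.0059. V = [p*·0.0000 + (1−p*)·0.2880]/1 = 0.0691. B = V − Δ·S = 1.2211.
(0,0): S=185.0000. Δ = (V_up−V_dn)/(S_up−S_dn) = (0.0691−0.7258)/(196.1000−149.8500) = -0.0142. V = [p*·0.0691 + (1−p*)·0.7258]/1 = 0.2267. B = V − Δ·S = 2.8533.
Each (Δ,B) replicates both successor values, so the strategy is self-financing and V0 is arbitrage-free.

(0,0): Delta=-0.0142 Bond=2.8533
(1,0): Delta=-0.0487 Bond=8.0218
(1,1): Delta=-0.0059 Bond=1.2211
(2,0): Delta=-0.1252 Bond=17.3120
(2,1): Delta=-0.0302 Bond=5.0880
(2,2): Delta=0.0000 Bond=0.0000
(3,0): Delta=0.0000 Bond=5.0000
(3,1): Delta=-0.1554 Bond=21.2000
(3,2): Delta=0.0000 Bond=0.0000
(3,3): Delta=0.0000 Bond=0.0000
V0=0.2267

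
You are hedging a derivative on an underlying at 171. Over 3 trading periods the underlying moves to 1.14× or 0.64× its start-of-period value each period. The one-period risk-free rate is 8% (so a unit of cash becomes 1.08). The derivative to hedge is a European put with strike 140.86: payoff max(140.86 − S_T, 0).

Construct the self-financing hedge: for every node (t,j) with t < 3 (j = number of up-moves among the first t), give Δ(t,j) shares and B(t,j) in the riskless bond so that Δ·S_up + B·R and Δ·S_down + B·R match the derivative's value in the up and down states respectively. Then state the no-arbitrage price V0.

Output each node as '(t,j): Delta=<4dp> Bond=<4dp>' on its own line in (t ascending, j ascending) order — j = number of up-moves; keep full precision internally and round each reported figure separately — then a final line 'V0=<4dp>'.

(0,0): Delta=-0.1343 Bond=24.9328
(1,0): Delta=-0.9796 Bond=119.4434
(1,1): Delta=-0.0696 Bond=14.3116
(2,0): Delta=-1.0000 Bond=130.4259
(2,1): Delta=-0.9781 Bond=128.8043
(2,2): Delta=0.0000 Bond=0.0000
V0=1.9730

The replicating-portfolio and risk-neutral prices coincide; use p* = (1.08−0.64)/(1.14−0.64) = 0.8800 for the latter.
Payoff layer (t=3): V(3,0)=96.0334, V(3,1)=61.0126, V(3,2)=0.0000, V(3,3)=0.0000
Node (2,0) S=70.0416: V=(p*·61.0126+(1−p*)·96.0334)/1.08=60.3843; Δ=(61.0126−96.0334)/(79.8474−44.8266)=-1.0000; B=V−Δ·S=130.4259
Node (2,1) S=124.7616: V=(p*·0.0000+(1−p*)·61.0126)/1.08=6.7792; Δ=(0.0000−61.0126)/(142.2282−79.8474)=-0.9781; B=V−Δ·S=128.8043
Node (2,2) S=222.2316: V=(p*·0.0000+(1−p*)·0.0000)/1.08=0.0000; Δ=(0.0000−0.0000)/(253.3440−142.2282)=0.0000; B=V−Δ·S=0.0000
Node (1,0) S=109.4400: V=(p*·6.7792+(1−p*)·60.3843)/1.08=12.2331; Δ=(6.7792−60.3843)/(124.7616−70.0416)=-0.9796; B=V−Δ·S=119.4434
Node (1,1) S=194.9400: V=(p*·0.0000+(1−p*)·6.7792)/1.08=0.7532; Δ=(0.0000−6.7792)/(222.2316−124.7616)=-0.0696; B=V−Δ·S=14.3116
Node (0,0) S=171.0000: V=(p*·0.7532+(1−p*)·12.2331)/1.08=1.9730; Δ=(0.7532−12.2331)/(194.9400−109.4400)=-0.1343; B=V−Δ·S=24.9328
Self-financing check: at every node Δ·S+B equals the discounted successor values.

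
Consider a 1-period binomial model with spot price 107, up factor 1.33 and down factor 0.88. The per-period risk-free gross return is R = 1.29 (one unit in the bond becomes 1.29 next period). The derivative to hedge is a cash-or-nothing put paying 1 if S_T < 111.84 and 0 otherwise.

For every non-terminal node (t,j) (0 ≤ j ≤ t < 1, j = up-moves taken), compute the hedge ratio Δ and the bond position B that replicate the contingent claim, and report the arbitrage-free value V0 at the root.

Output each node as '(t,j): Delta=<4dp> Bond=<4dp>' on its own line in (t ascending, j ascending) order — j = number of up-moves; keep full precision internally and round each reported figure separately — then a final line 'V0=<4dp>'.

The replicating-portfolio and risk-neutral prices coincide; use p* = (1.29−0.88)/(1.33−0.88) = 0.9111 for the latter.
Terminal values V(1,·): V(1,0)=1.0000, V(1,1)=0.0000
  t=0,j=0: stock 107.0000 → up 142.3100 (V=0.0000), down 94.1600 (V=1.0000). Price 0.0689; hedge Δ=-0.0208, bond B=2.2911.
Check: Δ(0,0)·S0 + B(0,0) = 0.0689 = V0.

(0,0): Delta=-0.0208 Bond=2.2911
V0=0.0689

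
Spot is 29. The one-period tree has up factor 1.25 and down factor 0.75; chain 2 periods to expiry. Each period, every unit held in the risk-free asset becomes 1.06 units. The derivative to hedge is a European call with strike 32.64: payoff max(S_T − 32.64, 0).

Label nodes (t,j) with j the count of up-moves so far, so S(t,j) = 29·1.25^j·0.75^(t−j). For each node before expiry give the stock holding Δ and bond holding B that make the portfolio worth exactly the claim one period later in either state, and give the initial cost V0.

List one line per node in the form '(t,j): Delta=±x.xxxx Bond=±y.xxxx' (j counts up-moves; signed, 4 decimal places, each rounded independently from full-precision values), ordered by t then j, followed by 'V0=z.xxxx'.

(0,0): Delta=0.5112 Bond=-10.4890
(1,0): Delta=0.0000 Bond=0.0000
(1,1): Delta=0.6992 Bond=-17.9328
V0=4.3354

No-arbitrage ⇒ martingale measure with p* = (R−d)/(u−d) = 0.6200.
Terminal payoffs: V(2,0)=0.0000, V(2,1)=0.0000, V(2,2)=12.6725
(1,0): S=21.7500. Δ = (V_up−V_dn)/(S_up−S_dn) = (0.0000−0.0000)/(27.1875−16.3125) = 0.0000. V = [p*·0.0000 + (1−p*)·0.0000]/1.06 = 0.0000. B = V − Δ·S = 0.0000.
(1,1): S=36.2500. Δ = (V_up−V_dn)/(S_up−S_dn) = (12.6725−0.0000)/(45.3125−27.1875) = 0.6992. V = [p*·12.6725 + (1−p*)·0.0000]/1.06 = 7.4122. B = V − Δ·S = -17.9328.
(0,0): S=29.0000. Δ = (V_up−V_dn)/(S_up−S_dn) = (7.4122−0.0000)/(36.2500−21.7500) = 0.5112. V = [p*·7.4122 + (1−p*)·0.0000]/1.06 = 4.3354. B = V − Δ·S = -10.4890.
Self-financing check: at every node Δ·S+B equals the discounted successor values.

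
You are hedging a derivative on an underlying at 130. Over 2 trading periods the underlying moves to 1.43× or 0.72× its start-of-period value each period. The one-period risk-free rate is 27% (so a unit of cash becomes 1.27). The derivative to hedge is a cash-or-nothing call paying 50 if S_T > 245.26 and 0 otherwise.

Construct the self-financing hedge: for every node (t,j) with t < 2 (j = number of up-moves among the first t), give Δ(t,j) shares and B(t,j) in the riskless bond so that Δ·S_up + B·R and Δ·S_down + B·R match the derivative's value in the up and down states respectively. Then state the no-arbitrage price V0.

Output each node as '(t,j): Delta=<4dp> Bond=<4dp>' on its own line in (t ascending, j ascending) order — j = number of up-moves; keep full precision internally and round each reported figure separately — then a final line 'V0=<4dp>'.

Under the risk-neutral measure, an up-move has probability p* = (R−d)/(u−d) = 0.7746 and values discount at R = 1.27.
Terminal values V(2,·): V(2,0)=0.0000, V(2,1)=0.0000, V(2,2)=50.0000
  t=1,j=0: stock 93.6000 → up 133.8480 (V=0.0000), down 67.3920 (V=0.0000). Price 0.0000; hedge Δ=0.0000, bond B=0.0000.
  t=1,j=1: stock 185.9000 → up 265.8370 (V=50.0000), down 133.8480 (V=0.0000). Price 30.4979; hedge Δ=0.3788, bond B=-39.9246.
  t=0,j=0: stock 130.0000 → up 185.9000 (V=30.4979), down 93.6000 (V=0.0000). Price 18.6025; hedge Δ=0.3304, bond B=-24.3524.
Root portfolio cost Δ·130+B reproduces V0=18.6025.

(0,0): Delta=0.3304 Bond=-24.3524
(1,0): Delta=0.0000 Bond=0.0000
(1,1): Delta=0.3788 Bond=-39.9246
V0=18.6025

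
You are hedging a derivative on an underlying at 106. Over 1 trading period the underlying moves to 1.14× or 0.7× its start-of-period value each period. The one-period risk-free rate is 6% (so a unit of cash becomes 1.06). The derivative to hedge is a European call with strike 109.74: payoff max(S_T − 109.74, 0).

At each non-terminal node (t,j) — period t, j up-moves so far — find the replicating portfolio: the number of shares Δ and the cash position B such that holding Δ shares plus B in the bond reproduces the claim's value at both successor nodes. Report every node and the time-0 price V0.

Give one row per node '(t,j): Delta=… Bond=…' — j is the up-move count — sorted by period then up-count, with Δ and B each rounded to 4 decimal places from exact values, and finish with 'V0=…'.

The replicating-portfolio and risk-neutral prices coincide; use p* = (1.06−0.7)/(1.14−0.7) = 0.8182 for the latter.
At expiry t=1: V(1,0)=0.0000, V(1,1)=11.1000
  t=0,j=0: stock 106.0000 → up 120.8400 (V=11.1000), down 74.2000 (V=0.0000). Price 8.5678; hedge Δ=0.2380, bond B=-16.6595.
The time-0 hedge costs 8.5678, which is the no-arbitrage price.

(0,0): Delta=0.2380 Bond=-16.6595
V0=8.5678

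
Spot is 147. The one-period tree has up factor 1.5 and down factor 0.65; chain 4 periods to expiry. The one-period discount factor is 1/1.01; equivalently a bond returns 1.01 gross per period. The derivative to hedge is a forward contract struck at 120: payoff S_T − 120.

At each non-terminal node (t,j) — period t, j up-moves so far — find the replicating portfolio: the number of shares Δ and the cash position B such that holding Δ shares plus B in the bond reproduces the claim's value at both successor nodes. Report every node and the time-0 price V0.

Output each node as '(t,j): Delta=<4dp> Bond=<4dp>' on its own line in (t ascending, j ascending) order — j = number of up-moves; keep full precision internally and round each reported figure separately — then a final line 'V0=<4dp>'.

(0,0): Delta=1.0000 Bond=-115.3176
(1,0): Delta=1.0000 Bond=-116.4708
(1,1): Delta=1.0000 Bond=-116.4708
(2,0): Delta=1.0000 Bond=-117.6355
(2,1): Delta=1.0000 Bond=-117.6355
(2,2): Delta=1.0000 Bond=-117.6355
(3,0): Delta=1.0000 Bond=-118.8119
(3,1): Delta=1.0000 Bond=-118.8119
(3,2): Delta=1.0000 Bond=-118.8119
(3,3): Delta=1.0000 Bond=-118.8119
V0=31.6824

The replicating-portfolio and risk-neutral prices coincide; use p* = (1.01−0.65)/(1.5−0.65) = 0.4235 for the latter.
Terminal values V(4,·): V(4,0)=-93.7596, V(4,1)=-59.4452, V(4,2)=19.7419, V(4,3)=202.4812, V(4,4)=624.1875
  t=3,j=0: stock 40.3699 → up 60.5548 (V=-59.4452), down 26.2404 (V=-93.7596). Price -78.4420; hedge Δ=1.0000, bond B=-118.8119.
  t=3,j=1: stock 93.1613 → up 139.7419 (V=19.7419), down 60.5548 (V=-59.4452). Price -25.6506; hedge Δ=1.0000, bond B=-118.8119.
  t=3,j=2: stock 214.9875 → up 322.4813 (V=202.4812), down 139.7419 (V=19.7419). Price 96.1756; hedge Δ=1.0000, bond B=-118.8119.
  t=3,j=3: stock 496.1250 → up 744.1875 (V=624.1875), down 322.4812 (V=202.4812). Price 377.3131; hedge Δ=1.0000, bond B=-118.8119.
  t=2,j=0: stock 62.1075 → up 93.1613 (V=-25.6506), down 40.3699 (V=-78.4420). Price -55.5280; hedge Δ=1.0000, bond B=-117.6355.
  t=2,j=1: stock 143.3250 → up 214.9875 (V=96.1756), down 93.1613 (V=-25.6506). Price 25.6895; hedge Δ=1.0000, bond B=-117.6355.
  t=2,j=2: stock 330.7500 → up 496.1250 (V=377.3131), down 214.9875 (V=96.1756). Price 213.1145; hedge Δ=1.0000, bond B=-117.6355.
  t=1,j=0: stock 95.5500 → up 143.3250 (V=25.6895), down 62.1075 (V=-55.5280). Price -20.9208; hedge Δ=1.0000, bond B=-116.4708.
  t=1,j=1: stock 220.5000 → up 330.7500 (V=213.1145), down 143.3250 (V=25.6895). Price 104.0292; hedge Δ=1.0000, bond B=-116.4708.
  t=0,j=0: stock 147.0000 → up 220.5000 (V=104.0292), down 95.5500 (V=-20.9208). Price 31.6824; hedge Δ=1.0000, bond B=-115.3176.
Check: Δ(0,0)·S0 + B(0,0) = 31.6824 = V0.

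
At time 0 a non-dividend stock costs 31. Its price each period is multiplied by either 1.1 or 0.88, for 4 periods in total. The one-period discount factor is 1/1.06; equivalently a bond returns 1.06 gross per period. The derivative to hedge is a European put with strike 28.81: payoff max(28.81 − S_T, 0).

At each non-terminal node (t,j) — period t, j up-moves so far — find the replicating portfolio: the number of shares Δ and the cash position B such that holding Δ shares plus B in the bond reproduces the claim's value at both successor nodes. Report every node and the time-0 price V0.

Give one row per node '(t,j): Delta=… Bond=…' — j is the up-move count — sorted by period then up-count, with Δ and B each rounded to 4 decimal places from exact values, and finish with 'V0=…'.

(0,0): Delta=-0.0591 Bond=1.9277
(1,0): Delta=-0.2686 Bond=7.7589
(1,1): Delta=-0.0219 Bond=0.7733
(2,0): Delta=-0.9653 Bond=24.9483
(2,1): Delta=-0.1448 Bond=4.5081
(2,2): Delta=0.0000 Bond=0.0000
(3,0): Delta=-1.0000 Bond=27.1792
(3,1): Delta=-0.9591 Bond=26.2821
(3,2): Delta=0.0000 Bond=0.0000
(3,3): Delta=0.0000 Bond=0.0000
V0=0.0957

Under the risk-neutral measure, an up-move has probability p* = (R−d)/(u−d) = 0.8182 and values discount at R = 1.06.
Payoff layer (t=4): V(4,0)=10.2194, V(4,1)=5.5718, V(4,2)=0.0000, V(4,3)=0.0000, V(4,4)=0.0000
(3,0): S=21.1256. Δ = (V_up−V_dn)/(S_up−S_dn) = (5.5718−10.2194)/(23.2382−18.5906) = -1.0000. V = [p*·5.5718 + (1−p*)·10.2194]/1.06 = 6.0536. B = V − Δ·S = 27.1792.
(3,1): S=26.4070. Δ = (V_up−V_dn)/(S_up−S_dn) = (0.0000−5.5718)/(29.0477−23.2382) = -0.9591. V = [p*·0.0000 + (1−p*)·5.5718]/1.06 = 0.9557. B = V − Δ·S = 26.2821.
(3,2): S=33.0088. Δ = (V_up−V_dn)/(S_up−S_dn) = (0.0000−0.0000)/(36.3097−29.0477) = 0.0000. V = [p*·0.0000 + (1−p*)·0.0000]/1.06 = 0.0000. B = V − Δ·S = 0.0000.
(3,3): S=41.2610. Δ = (V_up−V_dn)/(S_up−S_dn) = (0.0000−0.0000)/(45.3871−36.3097) = 0.0000. V = [p*·0.0000 + (1−p*)·0.0000]/1.06 = 0.0000. B = V − Δ·S = 0.0000.
(2,0): S=24.0064. Δ = (V_up−V_dn)/(S_up−S_dn) = (0.9557−6.0536)/(26.4070−21.1256) = -0.9653. V = [p*·0.9557 + (1−p*)·6.0536]/1.06 = 1.7760. B = V − Δ·S = 24.9483.
(2,1): S=30.0080. Δ = (V_up−V_dn)/(S_up−S_dn) = (0.0000−0.9557)/(33.0088−26.4070) = -0.1448. V = [p*·0.0000 + (1−p*)·0.9557]/1.06 = 0.1639. B = V − Δ·S = 4.5081.
(2,2): S=37.5100. Δ = (V_up−V_dn)/(S_up−S_dn) = (0.0000−0.0000)/(41.2610−33.0088) = 0.0000. V = [p*·0.0000 + (1−p*)·0.0000]/1.06 = 0.0000. B = V − Δ·S = 0.0000.
(1,0): S=27.2800. Δ = (V_up−V_dn)/(S_up−S_dn) = (0.1639−1.7760)/(30.0080−24.0064) = -0.2686. V = [p*·0.1639 + (1−p*)·1.7760]/1.06 = 0.4312. B = V − Δ·S = 7.7589.
(1,1): S=34.1000. Δ = (V_up−V_dn)/(S_up−S_dn) = (0.0000−0.1639)/(37.5100−30.0080) = -0.0219. V = [p*·0.0000 + (1−p*)·0.1639]/1.06 = 0.0281. B = V − Δ·S = 0.7733.
(0,0): S=31.0000. Δ = (V_up−V_dn)/(S_up−S_dn) = (0.0281−0.4312)/(34.1000−27.2800) = -0.0591. V = [p*·0.0281 + (1−p*)·0.4312]/1.06 = 0.0957. B = V − Δ·S = 1.9277.
Self-financing check: at every node Δ·S+B equals the discounted successor values.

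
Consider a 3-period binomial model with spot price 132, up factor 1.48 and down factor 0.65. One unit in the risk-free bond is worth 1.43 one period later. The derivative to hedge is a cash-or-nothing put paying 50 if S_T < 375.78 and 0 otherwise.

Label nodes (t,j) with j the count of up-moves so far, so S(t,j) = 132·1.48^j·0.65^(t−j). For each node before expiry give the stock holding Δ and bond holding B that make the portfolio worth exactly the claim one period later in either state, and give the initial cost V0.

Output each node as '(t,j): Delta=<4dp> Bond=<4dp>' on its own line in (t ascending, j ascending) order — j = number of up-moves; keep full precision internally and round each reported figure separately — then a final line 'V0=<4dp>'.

Under the risk-neutral measure, an up-move has probability p* = (R−d)/(u−d) = 0.9398 and values discount at R = 1.43.
Terminal values V(3,·): V(3,0)=50.0000, V(3,1)=50.0000, V(3,2)=50.0000, V(3,3)=0.0000
Node (2,0) S=55.7700: V=(p*·50.0000+(1−p*)·50.0000)/1.43=34.9650; Δ=(50.0000−50.0000)/(82.5396−36.2505)=0.0000; B=V−Δ·S=34.9650
Node (2,1) S=126.9840: V=(p*·50.0000+(1−p*)·50.0000)/1.43=34.9650; Δ=(50.0000−50.0000)/(187.9363−82.5396)=0.0000; B=V−Δ·S=34.9650
Node (2,2) S=289.1328: V=(p*·0.0000+(1−p*)·50.0000)/1.43=2.1063; Δ=(0.0000−50.0000)/(427.9165−187.9363)=-0.2084; B=V−Δ·S=62.3473
Node (1,0) S=85.8000: V=(p*·34.9650+(1−p*)·34.9650)/1.43=24.4511; Δ=(34.9650−34.9650)/(126.9840−55.7700)=0.0000; B=V−Δ·S=24.4511
Node (1,1) S=195.3600: V=(p*·2.1063+(1−p*)·34.9650)/1.43=2.8572; Δ=(2.1063−34.9650)/(289.1328−126.9840)=-0.2026; B=V−Δ·S=42.4460
Node (0,0) S=132.0000: V=(p*·2.8572+(1−p*)·24.4511)/1.43=2.9077; Δ=(2.8572−24.4511)/(195.3600−85.8000)=-0.1971; B=V−Δ·S=28.9244
Each (Δ,B) replicates both successor values, so the strategy is self-financing and V0 is arbitrage-free.

(0,0): Delta=-0.1971 Bond=28.9244
(1,0): Delta=0.0000 Bond=24.4511
(1,1): Delta=-0.2026 Bond=42.4460
(2,0): Delta=0.0000 Bond=34.9650
(2,1): Delta=0.0000 Bond=34.9650
(2,2): Delta=-0.2084 Bond=62.3473
V0=2.9077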